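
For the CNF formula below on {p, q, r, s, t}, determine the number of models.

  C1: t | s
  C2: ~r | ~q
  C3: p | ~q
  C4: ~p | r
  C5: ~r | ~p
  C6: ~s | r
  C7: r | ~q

There are 2^5 = 32 truth assignments over (p, q, r, s, t).
Split on r. With r = 1, the clauses containing r are satisfied and ~r drops from the rest; 3 of the 2^4 = 16 assignments to the other variables satisfy what remains.
With r = 0, by the same count on the reduced clause set, 1 assignment works.
(One model: p=F, q=F, r=F, s=F, t=T.)
Total: 3 + 1 = 4.

4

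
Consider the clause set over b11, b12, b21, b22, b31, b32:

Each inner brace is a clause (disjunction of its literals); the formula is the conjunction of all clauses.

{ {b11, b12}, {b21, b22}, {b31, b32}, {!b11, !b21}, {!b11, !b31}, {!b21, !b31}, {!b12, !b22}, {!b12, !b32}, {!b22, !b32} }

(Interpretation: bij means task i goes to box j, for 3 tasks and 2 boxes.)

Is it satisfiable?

Branch on b11: set b11 = true.
The clause (!b21) is unit, so b21 = false.
The clause (b22) is unit, so b22 = true.
The clause (!b31) is unit, so b31 = false.
The clause (b32) is unit, so b32 = true.
That conflicts with the unit clause (!b32).
So b11 must be the other value — set b11 = false.
The clause (b12) is unit, so b12 = true.
The clause (!b22) is unit, so b22 = false.
The clause (b21) is unit, so b21 = true.
The clause (!b31) is unit, so b31 = false.
The clause (b32) is unit, so b32 = true.
That conflicts with the unit clause (!b32).
Neither b11 = true nor b11 = false works.
No assignment satisfies every clause.

No, unsatisfiable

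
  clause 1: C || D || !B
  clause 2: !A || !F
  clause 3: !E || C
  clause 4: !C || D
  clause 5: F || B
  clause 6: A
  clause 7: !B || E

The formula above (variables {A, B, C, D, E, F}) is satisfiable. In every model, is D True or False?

True

Suppose D = false.
From the singleton clause (!C), C = false.
From the singleton clause (!B), B = false.
From the singleton clause (!E), E = false.
From the singleton clause (F), F = true.
From the singleton clause (!A), A = false.
That conflicts with the unit clause (A).
So every satisfying assignment has D = True.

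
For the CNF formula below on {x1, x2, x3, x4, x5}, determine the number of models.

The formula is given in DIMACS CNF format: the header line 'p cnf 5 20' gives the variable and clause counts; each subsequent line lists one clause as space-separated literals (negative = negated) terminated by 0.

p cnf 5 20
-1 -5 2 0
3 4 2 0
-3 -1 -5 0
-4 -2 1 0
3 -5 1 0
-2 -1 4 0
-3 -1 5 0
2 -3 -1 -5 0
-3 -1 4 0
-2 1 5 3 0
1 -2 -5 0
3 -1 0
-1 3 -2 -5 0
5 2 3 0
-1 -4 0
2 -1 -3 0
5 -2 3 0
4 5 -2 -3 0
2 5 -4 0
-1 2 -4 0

3

There are 2^5 = 32 truth assignments over (x1, x2, x3, x4, x5).
Split on x1. With x1 = True, the clauses containing x1 are satisfied and ¬x1 drops from the rest; 0 of the 2^4 = 16 assignments to the other variables satisfy what remains.
With x1 = False, by the same count on the reduced clause set, 3 assignments work.
(One model: x1=F, x2=F, x3=T, x4=F, x5=F.)
Total: 0 + 3 = 3.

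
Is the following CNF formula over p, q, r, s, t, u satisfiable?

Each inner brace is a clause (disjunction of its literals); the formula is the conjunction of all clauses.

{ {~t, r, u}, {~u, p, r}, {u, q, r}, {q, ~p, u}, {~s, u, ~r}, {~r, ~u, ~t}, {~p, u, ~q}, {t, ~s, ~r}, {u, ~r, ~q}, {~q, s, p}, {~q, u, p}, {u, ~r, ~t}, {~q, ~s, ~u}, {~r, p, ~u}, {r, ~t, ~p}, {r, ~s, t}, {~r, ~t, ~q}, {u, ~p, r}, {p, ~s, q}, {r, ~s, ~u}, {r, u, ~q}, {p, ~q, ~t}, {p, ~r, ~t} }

Yes, satisfiable

Suppose t = 0.
Suppose s = 0.
Suppose q = 0.
Suppose u = 0.
(r) alone gives r = 1.
(~p) alone gives p = 0.
All clauses are satisfied.
A satisfying assignment: p ↦ 0,  q ↦ 0,  r ↦ 1,  s ↦ 0,  t ↦ 0,  u ↦ 0.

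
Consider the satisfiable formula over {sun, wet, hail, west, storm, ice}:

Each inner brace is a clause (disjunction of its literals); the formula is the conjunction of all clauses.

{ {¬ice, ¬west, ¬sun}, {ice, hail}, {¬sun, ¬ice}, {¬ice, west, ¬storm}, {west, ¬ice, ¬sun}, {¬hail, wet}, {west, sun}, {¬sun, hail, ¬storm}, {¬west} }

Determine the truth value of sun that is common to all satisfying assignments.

True

Suppose sun = False.
(west) alone gives west = True.
Now (¬west) is unsatisfied and unit — conflict.
So every satisfying assignment has sun = True.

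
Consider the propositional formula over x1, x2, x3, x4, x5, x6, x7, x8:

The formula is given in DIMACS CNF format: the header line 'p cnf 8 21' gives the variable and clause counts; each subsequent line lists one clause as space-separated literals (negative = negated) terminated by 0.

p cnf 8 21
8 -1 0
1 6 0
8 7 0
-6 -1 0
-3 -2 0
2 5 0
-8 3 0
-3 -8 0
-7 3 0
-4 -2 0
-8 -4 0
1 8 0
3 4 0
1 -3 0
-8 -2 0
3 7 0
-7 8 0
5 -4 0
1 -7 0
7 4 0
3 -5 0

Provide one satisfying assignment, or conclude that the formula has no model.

UNSATISFIABLE

Suppose x8 = True.
Unit clause (x3) forces x3 = True.
But (¬x3) is also a unit clause — contradiction.
That branch fails; take x8 = False instead.
Unit clause (¬x1) forces x1 = False.
But (x1) is also a unit clause — contradiction.
Either choice for x8 ends in contradiction.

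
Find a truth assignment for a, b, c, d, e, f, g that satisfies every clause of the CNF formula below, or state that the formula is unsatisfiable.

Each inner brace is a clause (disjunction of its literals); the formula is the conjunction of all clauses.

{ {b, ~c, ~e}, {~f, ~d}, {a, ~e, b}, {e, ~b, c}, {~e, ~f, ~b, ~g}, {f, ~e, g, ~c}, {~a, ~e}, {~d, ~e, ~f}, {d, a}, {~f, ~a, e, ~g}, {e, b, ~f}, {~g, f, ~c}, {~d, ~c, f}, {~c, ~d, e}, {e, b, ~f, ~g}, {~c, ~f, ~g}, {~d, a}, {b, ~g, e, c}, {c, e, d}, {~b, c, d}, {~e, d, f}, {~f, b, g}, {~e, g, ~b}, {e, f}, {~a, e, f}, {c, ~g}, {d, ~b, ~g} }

Try f = 1.
Unit clause (~d) forces d = 0.
Unit clause (a) forces a = 1.
Unit clause (~e) forces e = 0.
Unit clause (~g) forces g = 0.
Unit clause (b) forces b = 1.
Unit clause (c) forces c = 1.
This assignment satisfies each clause.

a: 1,  b: 1,  c: 1,  d: 0,  e: 0,  f: 1,  g: 0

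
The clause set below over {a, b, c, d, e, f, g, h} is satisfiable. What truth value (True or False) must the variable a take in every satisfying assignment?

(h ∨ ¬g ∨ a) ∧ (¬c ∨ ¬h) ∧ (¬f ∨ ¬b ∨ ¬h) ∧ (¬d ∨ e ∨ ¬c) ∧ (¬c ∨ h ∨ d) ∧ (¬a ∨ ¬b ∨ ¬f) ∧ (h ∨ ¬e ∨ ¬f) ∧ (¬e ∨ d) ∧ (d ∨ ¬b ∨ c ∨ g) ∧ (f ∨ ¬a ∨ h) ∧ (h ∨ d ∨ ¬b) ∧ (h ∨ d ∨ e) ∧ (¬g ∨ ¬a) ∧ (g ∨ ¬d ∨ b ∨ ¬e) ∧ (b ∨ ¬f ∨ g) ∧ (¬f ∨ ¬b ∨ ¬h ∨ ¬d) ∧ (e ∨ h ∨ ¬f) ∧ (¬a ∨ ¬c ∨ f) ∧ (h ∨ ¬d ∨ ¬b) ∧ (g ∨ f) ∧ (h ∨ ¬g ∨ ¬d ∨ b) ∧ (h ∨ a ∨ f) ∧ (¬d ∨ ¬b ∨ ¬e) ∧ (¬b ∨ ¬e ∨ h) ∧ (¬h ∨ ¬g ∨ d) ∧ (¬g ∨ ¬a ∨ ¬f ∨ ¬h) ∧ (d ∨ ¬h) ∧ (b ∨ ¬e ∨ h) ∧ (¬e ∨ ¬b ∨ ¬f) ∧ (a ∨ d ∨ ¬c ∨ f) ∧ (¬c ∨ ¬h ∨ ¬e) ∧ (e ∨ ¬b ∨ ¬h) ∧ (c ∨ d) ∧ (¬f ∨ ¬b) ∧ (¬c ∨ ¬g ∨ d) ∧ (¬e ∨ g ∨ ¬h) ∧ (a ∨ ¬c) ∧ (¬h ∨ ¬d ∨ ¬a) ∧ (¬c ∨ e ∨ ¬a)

Suppose a = True.
From the singleton clause (¬g), g = False.
From the singleton clause (f), f = True.
From the singleton clause (¬b), b = False.
Now (b) is unsatisfied and unit — conflict.
So every satisfying assignment has a = False.

False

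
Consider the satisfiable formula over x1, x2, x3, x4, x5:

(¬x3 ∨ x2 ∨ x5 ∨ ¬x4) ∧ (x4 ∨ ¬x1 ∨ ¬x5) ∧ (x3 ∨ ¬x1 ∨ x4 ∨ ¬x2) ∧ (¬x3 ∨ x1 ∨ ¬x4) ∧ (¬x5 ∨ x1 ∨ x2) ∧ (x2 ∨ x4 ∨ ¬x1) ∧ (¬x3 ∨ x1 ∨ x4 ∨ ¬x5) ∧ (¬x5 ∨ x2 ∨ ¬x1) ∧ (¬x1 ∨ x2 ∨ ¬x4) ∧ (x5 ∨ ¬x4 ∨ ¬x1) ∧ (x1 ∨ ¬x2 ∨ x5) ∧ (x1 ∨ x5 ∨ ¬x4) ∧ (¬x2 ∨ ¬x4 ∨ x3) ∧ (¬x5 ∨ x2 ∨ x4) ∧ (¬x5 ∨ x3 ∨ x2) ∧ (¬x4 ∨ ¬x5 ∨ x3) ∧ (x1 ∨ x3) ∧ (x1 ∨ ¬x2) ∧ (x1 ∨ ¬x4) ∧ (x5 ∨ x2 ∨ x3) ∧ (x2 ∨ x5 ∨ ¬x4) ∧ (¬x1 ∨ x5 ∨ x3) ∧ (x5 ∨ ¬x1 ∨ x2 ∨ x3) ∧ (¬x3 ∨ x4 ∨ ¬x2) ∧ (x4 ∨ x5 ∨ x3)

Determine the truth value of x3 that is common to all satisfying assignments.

True

Suppose x3 = False.
The clause (x1) is unit, so x1 = True.
The clause (x5) is unit, so x5 = True.
The clause (x4) is unit, so x4 = True.
Now (¬x4) is unsatisfied and unit — conflict.
So every satisfying assignment has x3 = True.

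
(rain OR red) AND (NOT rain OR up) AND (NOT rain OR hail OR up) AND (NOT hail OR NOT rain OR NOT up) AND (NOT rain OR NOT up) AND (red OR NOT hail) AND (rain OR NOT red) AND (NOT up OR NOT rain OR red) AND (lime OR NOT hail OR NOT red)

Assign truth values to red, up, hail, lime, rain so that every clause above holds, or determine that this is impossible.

UNSATISFIABLE

Branch on rain: set rain = true.
From the singleton clause (up), up = true.
That conflicts with the unit clause (NOT up).
So rain must be the other value — set rain = false.
From the singleton clause (red), red = true.
That conflicts with the unit clause (NOT red).
Both values of rain lead to a conflict.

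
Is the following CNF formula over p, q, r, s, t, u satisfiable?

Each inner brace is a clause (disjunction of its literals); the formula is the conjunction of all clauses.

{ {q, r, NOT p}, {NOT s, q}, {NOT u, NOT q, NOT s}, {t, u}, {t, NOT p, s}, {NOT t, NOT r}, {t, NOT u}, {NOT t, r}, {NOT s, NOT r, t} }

No, unsatisfiable

Try s = false.
Try t = true.
(NOT r) alone gives r = false.
Now (r) is unsatisfied and unit — conflict.
So t must be the other value — set t = false.
(u) alone gives u = true.
Now (NOT u) is unsatisfied and unit — conflict.
Both values of t lead to a conflict.
So s must be the other value — set s = true.
(q) alone gives q = true.
(NOT u) alone gives u = false.
(t) alone gives t = true.
(NOT r) alone gives r = false.
Now (r) is unsatisfied and unit — conflict.
Both values of s lead to a conflict.
No assignment satisfies every clause.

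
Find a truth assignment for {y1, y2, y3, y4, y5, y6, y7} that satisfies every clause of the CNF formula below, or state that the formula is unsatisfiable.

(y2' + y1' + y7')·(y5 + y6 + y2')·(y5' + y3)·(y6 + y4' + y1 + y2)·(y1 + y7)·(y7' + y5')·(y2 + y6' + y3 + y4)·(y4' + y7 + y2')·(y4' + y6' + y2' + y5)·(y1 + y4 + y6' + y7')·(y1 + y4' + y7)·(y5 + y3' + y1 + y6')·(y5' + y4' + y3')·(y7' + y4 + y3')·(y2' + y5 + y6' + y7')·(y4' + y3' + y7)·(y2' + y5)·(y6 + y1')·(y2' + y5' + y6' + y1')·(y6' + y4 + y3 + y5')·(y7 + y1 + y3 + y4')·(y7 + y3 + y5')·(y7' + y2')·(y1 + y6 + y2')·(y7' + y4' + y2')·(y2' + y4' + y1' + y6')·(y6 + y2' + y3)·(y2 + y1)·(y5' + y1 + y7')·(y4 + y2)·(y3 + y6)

y1=1,  y2=0,  y3=1,  y4=1,  y5=0,  y6=1,  y7=1

Case y5 = 0:
The clause (y2') is unit, so y2 = 0.
The clause (y1) is unit, so y1 = 1.
The clause (y6) is unit, so y6 = 1.
The clause (y4) is unit, so y4 = 1.
Case y3 = 1:
The clause (y7) is unit, so y7 = 1.
Every clause now holds.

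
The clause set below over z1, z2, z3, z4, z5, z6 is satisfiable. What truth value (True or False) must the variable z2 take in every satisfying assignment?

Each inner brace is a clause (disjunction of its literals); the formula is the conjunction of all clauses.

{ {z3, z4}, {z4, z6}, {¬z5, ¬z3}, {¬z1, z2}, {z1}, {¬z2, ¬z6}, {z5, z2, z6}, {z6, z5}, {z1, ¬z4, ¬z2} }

True

Suppose z2 = False.
The clause (¬z1) is unit, so z1 = False.
Now (z1) is unsatisfied and unit — conflict.
So every satisfying assignment has z2 = True.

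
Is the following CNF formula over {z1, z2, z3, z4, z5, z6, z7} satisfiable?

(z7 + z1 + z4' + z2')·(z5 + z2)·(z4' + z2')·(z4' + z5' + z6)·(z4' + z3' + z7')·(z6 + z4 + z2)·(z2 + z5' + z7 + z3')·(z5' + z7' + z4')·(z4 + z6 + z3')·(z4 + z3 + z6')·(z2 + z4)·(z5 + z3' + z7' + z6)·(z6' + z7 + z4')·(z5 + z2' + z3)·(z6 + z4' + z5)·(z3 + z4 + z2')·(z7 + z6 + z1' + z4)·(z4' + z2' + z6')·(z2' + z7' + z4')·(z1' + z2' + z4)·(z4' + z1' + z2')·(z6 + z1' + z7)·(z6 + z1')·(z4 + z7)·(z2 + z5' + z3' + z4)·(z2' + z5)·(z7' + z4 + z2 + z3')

Suppose z5 = 1.
Suppose z4 = 0.
Unit clause (z2) forces z2 = 1.
Unit clause (z3) forces z3 = 1.
Unit clause (z6) forces z6 = 1.
Unit clause (z1') forces z1 = 0.
Unit clause (z7) forces z7 = 1.
Every clause now holds.
A satisfying assignment: z1=0, z2=1, z3=1, z4=0, z5=1, z6=1, z7=1.

Yes, satisfiable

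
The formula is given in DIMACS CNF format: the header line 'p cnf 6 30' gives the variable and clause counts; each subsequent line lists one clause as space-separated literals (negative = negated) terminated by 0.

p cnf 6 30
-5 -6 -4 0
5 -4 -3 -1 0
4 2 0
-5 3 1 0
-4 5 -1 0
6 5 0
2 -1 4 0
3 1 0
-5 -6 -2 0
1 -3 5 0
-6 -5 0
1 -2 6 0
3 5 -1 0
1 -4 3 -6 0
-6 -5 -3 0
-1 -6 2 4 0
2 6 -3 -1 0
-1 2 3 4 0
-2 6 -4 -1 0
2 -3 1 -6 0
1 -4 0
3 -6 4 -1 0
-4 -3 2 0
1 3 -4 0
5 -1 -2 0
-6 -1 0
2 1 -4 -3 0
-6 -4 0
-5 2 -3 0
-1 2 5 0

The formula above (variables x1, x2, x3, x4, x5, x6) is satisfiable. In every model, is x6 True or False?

False

Suppose x6 = True.
The clause (¬x5) is unit, so x5 = False.
The clause (¬x1) is unit, so x1 = False.
The clause (x3) is unit, so x3 = True.
But (¬x3) is also a unit clause — contradiction.
So every satisfying assignment has x6 = False.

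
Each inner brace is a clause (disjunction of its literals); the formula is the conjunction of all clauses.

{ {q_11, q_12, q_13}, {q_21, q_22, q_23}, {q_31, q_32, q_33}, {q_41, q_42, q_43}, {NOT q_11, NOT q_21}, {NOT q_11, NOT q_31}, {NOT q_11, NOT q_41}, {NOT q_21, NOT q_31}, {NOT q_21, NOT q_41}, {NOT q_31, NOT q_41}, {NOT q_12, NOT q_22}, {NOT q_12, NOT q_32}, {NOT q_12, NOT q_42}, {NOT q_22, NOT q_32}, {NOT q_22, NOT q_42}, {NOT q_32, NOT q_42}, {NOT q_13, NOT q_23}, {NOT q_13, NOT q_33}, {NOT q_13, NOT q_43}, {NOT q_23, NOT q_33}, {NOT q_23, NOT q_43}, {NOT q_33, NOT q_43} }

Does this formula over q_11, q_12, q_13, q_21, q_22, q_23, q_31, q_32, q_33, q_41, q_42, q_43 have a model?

Case q_11 = false:
Case q_12 = true:
(NOT q_22) alone gives q_22 = false.
(NOT q_32) alone gives q_32 = false.
(NOT q_42) alone gives q_42 = false.
Case q_21 = true:
(NOT q_31) alone gives q_31 = false.
(q_33) alone gives q_33 = true.
(NOT q_41) alone gives q_41 = false.
(q_43) alone gives q_43 = true.
Now (NOT q_43) is unsatisfied and unit — conflict.
Backtrack on q_21: now try q_21 = false.
(q_23) alone gives q_23 = true.
(NOT q_13) alone gives q_13 = false.
(NOT q_33) alone gives q_33 = false.
(q_31) alone gives q_31 = true.
(NOT q_41) alone gives q_41 = false.
(q_43) alone gives q_43 = true.
Now (NOT q_43) is unsatisfied and unit — conflict.
Either choice for q_21 ends in contradiction.
Backtrack on q_12: now try q_12 = false.
(q_13) alone gives q_13 = true.
(NOT q_23) alone gives q_23 = false.
(NOT q_33) alone gives q_33 = false.
(NOT q_43) alone gives q_43 = false.
Case q_21 = true:
(NOT q_31) alone gives q_31 = false.
(q_32) alone gives q_32 = true.
(NOT q_41) alone gives q_41 = false.
(q_42) alone gives q_42 = true.
Now (NOT q_42) is unsatisfied and unit — conflict.
Backtrack on q_21: now try q_21 = false.
(q_22) alone gives q_22 = true.
(NOT q_32) alone gives q_32 = false.
(q_31) alone gives q_31 = true.
(NOT q_41) alone gives q_41 = false.
(q_42) alone gives q_42 = true.
Now (NOT q_42) is unsatisfied and unit — conflict.
Either choice for q_21 ends in contradiction.
Either choice for q_12 ends in contradiction.
Backtrack on q_11: now try q_11 = true.
(NOT q_21) alone gives q_21 = false.
(NOT q_31) alone gives q_31 = false.
(NOT q_41) alone gives q_41 = false.
Case q_22 = true:
(NOT q_12) alone gives q_12 = false.
(NOT q_32) alone gives q_32 = false.
(q_33) alone gives q_33 = true.
(NOT q_42) alone gives q_42 = false.
(q_43) alone gives q_43 = true.
Now (NOT q_43) is unsatisfied and unit — conflict.
Backtrack on q_22: now try q_22 = false.
(q_23) alone gives q_23 = true.
(NOT q_13) alone gives q_13 = false.
(NOT q_33) alone gives q_33 = false.
(q_32) alone gives q_32 = true.
(NOT q_12) alone gives q_12 = false.
(NOT q_42) alone gives q_42 = false.
(q_43) alone gives q_43 = true.
Now (NOT q_43) is unsatisfied and unit — conflict.
Either choice for q_22 ends in contradiction.
Either choice for q_11 ends in contradiction.
No assignment satisfies every clause.

Unsatisfiable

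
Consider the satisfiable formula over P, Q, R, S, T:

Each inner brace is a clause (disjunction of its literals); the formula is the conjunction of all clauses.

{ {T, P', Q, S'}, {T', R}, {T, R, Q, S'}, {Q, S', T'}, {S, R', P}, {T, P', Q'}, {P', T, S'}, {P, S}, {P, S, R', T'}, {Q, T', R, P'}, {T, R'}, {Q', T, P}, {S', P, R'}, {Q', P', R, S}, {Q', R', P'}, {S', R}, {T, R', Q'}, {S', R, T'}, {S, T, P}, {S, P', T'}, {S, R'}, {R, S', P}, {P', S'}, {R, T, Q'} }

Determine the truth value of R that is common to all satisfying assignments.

Suppose R = 1.
(T) alone gives T = 1.
(S) alone gives S = 1.
(Q) alone gives Q = 1.
(P) alone gives P = 1.
But (P') is also a unit clause — contradiction.
So every satisfying assignment has R = False.

False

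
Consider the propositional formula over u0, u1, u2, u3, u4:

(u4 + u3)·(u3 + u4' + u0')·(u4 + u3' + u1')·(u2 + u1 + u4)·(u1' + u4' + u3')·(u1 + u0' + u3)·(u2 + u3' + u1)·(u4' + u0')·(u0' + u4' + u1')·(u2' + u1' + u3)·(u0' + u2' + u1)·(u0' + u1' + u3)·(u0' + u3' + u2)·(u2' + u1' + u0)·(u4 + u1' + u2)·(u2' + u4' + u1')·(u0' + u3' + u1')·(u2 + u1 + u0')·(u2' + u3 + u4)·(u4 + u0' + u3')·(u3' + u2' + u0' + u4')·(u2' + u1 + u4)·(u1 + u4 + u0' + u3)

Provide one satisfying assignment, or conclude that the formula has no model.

Branch on u4: set u4 = 1.
Unit clause (u0') forces u0 = 0.
Branch on u1: set u1 = 0.
Branch on u2: set u2 = 1.
No clause remains; u3 is free.

u0 ↦ 0,  u1 ↦ 0,  u2 ↦ 1,  u3 ↦ 1,  u4 ↦ 1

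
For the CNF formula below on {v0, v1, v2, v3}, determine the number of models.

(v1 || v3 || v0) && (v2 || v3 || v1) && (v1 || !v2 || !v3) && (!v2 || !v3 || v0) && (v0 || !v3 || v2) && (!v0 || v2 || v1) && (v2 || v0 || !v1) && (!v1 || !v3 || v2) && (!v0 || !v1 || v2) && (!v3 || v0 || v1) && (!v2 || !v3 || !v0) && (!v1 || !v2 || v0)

2

There are 2^4 = 16 truth assignments over (v0, v1, v2, v3).
Check each against the 12 clauses (columns in the order v0, v1, v2, v3):
  F F F F  ✗ fails (v1 || v3 || v0)
  F F F T  ✗ fails (v0 || !v3 || v2)
  F F T F  ✗ fails (v1 || v3 || v0)
  F F T T  ✗ fails (v1 || !v2 || !v3)
  F T F F  ✗ fails (v2 || v0 || !v1)
  F T F T  ✗ fails (v0 || !v3 || v2)
  F T T F  ✗ fails (!v1 || !v2 || v0)
  F T T T  ✗ fails (!v2 || !v3 || v0)
  T F F F  ✗ fails (v2 || v3 || v1)
  T F F T  ✗ fails (!v0 || v2 || v1)
  T F T F  ✓ satisfies all
  T F T T  ✗ fails (v1 || !v2 || !v3)
  T T F F  ✗ fails (!v0 || !v1 || v2)
  T T F T  ✗ fails (!v1 || !v3 || v2)
  T T T F  ✓ satisfies all
  T T T T  ✗ fails (!v2 || !v3 || !v0)
2 of the 16 rows are models.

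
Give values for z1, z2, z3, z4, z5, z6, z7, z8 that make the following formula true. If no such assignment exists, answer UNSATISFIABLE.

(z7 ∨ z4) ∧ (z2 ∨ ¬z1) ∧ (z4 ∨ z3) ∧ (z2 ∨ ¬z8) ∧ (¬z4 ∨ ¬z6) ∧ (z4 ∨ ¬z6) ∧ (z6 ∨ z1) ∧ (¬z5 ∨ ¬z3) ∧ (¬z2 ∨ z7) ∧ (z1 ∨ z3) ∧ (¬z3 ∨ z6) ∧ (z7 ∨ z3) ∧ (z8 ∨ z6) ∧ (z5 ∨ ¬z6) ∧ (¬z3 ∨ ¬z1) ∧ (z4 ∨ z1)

z1: True, z2: True, z3: False, z4: True, z5: False, z6: False, z7: True, z8: True

Try z7 = True.
Try z2 = True.
Try z4 = True.
(¬z6) alone gives z6 = False.
(z1) alone gives z1 = True.
(¬z3) alone gives z3 = False.
(z8) alone gives z8 = True.
No clause remains; z5 is free.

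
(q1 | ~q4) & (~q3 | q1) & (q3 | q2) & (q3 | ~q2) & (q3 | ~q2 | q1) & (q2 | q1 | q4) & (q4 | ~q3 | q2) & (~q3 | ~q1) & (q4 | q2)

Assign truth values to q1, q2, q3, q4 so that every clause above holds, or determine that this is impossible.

Try q1 = 1.
(~q3) alone gives q3 = 0.
(q2) alone gives q2 = 1.
That conflicts with the unit clause (~q2).
So q1 must be the other value — set q1 = 0.
(~q4) alone gives q4 = 0.
(~q3) alone gives q3 = 0.
(q2) alone gives q2 = 1.
That conflicts with the unit clause (~q2).
Either choice for q1 ends in contradiction.

UNSATISFIABLE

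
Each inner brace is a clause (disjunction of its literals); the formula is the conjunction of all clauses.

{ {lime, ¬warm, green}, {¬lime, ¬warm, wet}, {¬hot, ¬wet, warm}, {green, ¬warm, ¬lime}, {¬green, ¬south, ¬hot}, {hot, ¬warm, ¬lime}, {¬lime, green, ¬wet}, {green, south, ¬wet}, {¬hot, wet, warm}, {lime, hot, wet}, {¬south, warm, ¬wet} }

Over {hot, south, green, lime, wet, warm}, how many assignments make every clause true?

11

There are 2^6 = 64 truth assignments over (hot, south, green, lime, wet, warm).
Split on south. With south = True, the clauses containing south are satisfied and ¬south drops from the rest; 3 of the 2^5 = 32 assignments to the other variables satisfy what remains.
With south = False, by the same count on the reduced clause set, 8 assignments work.
(One model: hot=F, south=F, green=F, lime=T, wet=F, warm=F.)
Total: 3 + 8 = 11.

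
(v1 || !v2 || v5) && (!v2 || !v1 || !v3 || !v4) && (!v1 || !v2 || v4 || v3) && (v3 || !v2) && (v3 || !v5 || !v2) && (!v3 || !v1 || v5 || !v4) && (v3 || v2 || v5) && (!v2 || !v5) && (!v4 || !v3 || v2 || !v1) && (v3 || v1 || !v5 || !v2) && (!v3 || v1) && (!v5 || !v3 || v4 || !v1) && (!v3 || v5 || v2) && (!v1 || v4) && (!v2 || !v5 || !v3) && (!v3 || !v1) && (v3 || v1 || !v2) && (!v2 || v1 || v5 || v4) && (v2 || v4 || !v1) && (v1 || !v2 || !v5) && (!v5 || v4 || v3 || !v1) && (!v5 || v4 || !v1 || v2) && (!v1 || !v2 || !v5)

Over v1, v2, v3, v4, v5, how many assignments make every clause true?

3

There are 2^5 = 32 truth assignments over (v1, v2, v3, v4, v5).
Split on v3. With v3 = true, the clauses containing v3 are satisfied and !v3 drops from the rest; 0 of the 2^4 = 16 assignments to the other variables satisfy what remains.
With v3 = false, by the same count on the reduced clause set, 3 assignments work.
Total: 0 + 3 = 3.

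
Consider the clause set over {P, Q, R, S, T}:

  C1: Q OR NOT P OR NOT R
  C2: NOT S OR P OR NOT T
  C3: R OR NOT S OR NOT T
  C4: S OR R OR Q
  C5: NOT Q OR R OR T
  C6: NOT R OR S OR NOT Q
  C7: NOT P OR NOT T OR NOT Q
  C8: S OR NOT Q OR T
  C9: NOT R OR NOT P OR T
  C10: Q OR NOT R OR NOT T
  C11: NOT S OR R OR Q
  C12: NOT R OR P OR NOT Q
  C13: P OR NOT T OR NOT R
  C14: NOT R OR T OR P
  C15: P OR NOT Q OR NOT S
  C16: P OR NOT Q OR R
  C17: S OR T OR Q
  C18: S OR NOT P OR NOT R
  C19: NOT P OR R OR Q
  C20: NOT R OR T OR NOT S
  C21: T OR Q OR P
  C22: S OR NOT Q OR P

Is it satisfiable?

No, unsatisfiable

Try Q = true.
Try R = true.
The clause (S) is unit, so S = true.
The clause (P) is unit, so P = true.
The clause (NOT T) is unit, so T = false.
But (T) is also a unit clause — contradiction.
Backtrack on R: now try R = false.
The clause (T) is unit, so T = true.
The clause (NOT S) is unit, so S = false.
The clause (NOT P) is unit, so P = false.
But (P) is also a unit clause — contradiction.
Either choice for R ends in contradiction.
Backtrack on Q: now try Q = false.
Try P = false.
The clause (T) is unit, so T = true.
The clause (NOT S) is unit, so S = false.
The clause (R) is unit, so R = true.
But (NOT R) is also a unit clause — contradiction.
Backtrack on P: now try P = true.
The clause (NOT R) is unit, so R = false.
But (R) is also a unit clause — contradiction.
Either choice for P ends in contradiction.
Either choice for Q ends in contradiction.
No assignment satisfies every clause.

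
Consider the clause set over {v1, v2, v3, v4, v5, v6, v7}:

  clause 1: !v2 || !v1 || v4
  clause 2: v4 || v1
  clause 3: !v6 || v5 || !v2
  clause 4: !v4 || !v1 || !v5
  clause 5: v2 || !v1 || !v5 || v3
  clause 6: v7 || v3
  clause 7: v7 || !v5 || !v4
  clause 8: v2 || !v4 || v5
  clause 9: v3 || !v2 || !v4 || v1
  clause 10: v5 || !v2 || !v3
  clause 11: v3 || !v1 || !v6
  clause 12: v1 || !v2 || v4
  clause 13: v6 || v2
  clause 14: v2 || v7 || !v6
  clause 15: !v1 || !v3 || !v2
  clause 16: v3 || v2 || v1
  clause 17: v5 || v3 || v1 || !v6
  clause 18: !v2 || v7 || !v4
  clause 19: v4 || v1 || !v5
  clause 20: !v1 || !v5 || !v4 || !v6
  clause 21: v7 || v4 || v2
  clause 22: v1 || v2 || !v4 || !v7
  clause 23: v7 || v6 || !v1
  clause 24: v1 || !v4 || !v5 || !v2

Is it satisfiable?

Case v4 = true:
Case v1 = true:
(!v5) alone gives v5 = false.
(v2) alone gives v2 = true.
(!v6) alone gives v6 = false.
(!v3) alone gives v3 = false.
(v7) alone gives v7 = true.
All clauses are satisfied.
A satisfying assignment: v1: true,  v2: true,  v3: false,  v4: true,  v5: false,  v6: false,  v7: true.

Satisfiable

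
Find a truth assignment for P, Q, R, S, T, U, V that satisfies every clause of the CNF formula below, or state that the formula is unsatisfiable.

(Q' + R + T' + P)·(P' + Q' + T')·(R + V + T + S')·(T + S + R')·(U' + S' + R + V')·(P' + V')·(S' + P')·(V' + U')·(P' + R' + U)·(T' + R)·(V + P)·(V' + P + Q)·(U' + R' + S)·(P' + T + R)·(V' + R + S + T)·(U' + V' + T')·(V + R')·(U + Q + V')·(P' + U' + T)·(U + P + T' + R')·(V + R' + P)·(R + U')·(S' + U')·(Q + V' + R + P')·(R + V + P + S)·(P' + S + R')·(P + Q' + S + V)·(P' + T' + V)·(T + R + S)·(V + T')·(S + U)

P ↦ 0; Q ↦ 1; R ↦ 0; S ↦ 1; T ↦ 0; U ↦ 0; V ↦ 1

Case P = 0:
(V) alone gives V = 1.
(U') alone gives U = 0.
(Q) alone gives Q = 1.
(S) alone gives S = 1.
Case R = 0:
(T') alone gives T = 0.
Every clause now holds.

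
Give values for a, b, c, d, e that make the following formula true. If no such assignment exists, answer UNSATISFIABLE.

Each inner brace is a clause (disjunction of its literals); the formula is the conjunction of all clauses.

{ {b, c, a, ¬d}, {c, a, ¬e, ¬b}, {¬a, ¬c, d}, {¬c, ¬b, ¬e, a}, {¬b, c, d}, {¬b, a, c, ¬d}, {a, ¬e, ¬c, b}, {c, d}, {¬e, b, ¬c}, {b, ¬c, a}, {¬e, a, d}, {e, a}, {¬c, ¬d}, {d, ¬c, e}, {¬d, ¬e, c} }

Try c = False.
From the singleton clause (d), d = True.
From the singleton clause (¬e), e = False.
From the singleton clause (a), a = True.
All clauses hold; b can take either value.

a: True, b: True, c: False, d: True, e: False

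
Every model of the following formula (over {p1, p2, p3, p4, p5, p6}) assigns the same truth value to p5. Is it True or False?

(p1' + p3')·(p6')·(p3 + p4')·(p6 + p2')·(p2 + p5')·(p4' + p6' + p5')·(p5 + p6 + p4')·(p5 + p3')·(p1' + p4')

False

Suppose p5 = 1.
From the singleton clause (p6'), p6 = 0.
From the singleton clause (p2'), p2 = 0.
Now (p2) is unsatisfied and unit — conflict.
So every satisfying assignment has p5 = False.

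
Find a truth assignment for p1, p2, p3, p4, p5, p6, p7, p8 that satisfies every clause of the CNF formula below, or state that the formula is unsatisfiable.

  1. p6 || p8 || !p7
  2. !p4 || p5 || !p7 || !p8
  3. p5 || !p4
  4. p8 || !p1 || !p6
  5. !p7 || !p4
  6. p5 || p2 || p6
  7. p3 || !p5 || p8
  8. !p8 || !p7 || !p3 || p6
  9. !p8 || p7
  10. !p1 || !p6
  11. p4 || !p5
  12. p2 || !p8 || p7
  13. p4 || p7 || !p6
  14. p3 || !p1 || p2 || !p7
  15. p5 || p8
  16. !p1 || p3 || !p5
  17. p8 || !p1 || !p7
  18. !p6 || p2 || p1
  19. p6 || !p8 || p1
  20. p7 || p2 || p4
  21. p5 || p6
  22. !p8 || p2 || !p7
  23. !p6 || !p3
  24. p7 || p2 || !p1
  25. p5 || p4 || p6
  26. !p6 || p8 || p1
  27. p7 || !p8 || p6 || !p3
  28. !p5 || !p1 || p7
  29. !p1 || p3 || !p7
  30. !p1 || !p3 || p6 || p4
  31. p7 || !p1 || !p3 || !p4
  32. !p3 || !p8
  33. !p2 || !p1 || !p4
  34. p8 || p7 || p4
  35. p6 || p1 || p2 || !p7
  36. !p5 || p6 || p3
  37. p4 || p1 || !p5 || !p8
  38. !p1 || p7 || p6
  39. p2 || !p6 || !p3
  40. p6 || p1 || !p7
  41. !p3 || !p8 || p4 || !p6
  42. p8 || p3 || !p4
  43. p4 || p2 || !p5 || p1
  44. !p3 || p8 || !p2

p1: false, p2: false, p3: true, p4: true, p5: true, p6: false, p7: false, p8: false

Case p5 = true:
From the singleton clause (p4), p4 = true.
From the singleton clause (!p7), p7 = false.
From the singleton clause (!p8), p8 = false.
From the singleton clause (p3), p3 = true.
From the singleton clause (!p6), p6 = false.
From the singleton clause (!p1), p1 = false.
From the singleton clause (!p2), p2 = false.
This assignment satisfies each clause.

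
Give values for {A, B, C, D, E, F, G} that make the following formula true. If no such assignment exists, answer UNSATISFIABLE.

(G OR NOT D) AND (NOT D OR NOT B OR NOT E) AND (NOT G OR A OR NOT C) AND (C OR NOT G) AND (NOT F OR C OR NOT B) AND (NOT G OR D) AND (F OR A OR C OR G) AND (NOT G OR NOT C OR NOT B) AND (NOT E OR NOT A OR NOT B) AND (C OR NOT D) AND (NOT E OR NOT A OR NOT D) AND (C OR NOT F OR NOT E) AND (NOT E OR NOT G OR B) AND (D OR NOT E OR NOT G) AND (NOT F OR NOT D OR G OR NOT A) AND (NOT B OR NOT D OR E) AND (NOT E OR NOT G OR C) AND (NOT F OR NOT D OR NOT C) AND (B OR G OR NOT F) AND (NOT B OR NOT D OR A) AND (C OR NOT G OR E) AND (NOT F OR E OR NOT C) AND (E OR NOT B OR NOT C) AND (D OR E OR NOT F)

Suppose G = true.
Unit clause (C) forces C = true.
Unit clause (A) forces A = true.
Unit clause (D) forces D = true.
Unit clause (NOT B) forces B = false.
Unit clause (NOT E) forces E = false.
Unit clause (NOT F) forces F = false.
This assignment satisfies each clause.

A ↦ true,  B ↦ false,  C ↦ true,  D ↦ true,  E ↦ false,  F ↦ false,  G ↦ true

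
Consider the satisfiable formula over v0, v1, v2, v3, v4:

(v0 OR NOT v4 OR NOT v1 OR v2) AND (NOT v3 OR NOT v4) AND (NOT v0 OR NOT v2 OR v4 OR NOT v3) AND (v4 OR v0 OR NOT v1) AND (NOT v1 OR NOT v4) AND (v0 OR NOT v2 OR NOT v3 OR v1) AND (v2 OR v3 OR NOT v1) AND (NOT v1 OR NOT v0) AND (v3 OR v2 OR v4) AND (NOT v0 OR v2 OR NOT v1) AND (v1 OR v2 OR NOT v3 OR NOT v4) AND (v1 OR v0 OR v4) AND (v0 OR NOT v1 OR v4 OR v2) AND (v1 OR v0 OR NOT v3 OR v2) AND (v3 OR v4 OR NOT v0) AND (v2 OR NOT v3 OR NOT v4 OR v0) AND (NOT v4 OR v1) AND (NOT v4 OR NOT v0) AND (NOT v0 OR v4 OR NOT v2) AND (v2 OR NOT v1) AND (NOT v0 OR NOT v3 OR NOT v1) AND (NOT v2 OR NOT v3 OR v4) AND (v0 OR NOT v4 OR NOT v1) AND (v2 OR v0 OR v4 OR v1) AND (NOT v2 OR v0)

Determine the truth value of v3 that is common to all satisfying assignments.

Suppose v3 = false.
Branch on v1: set v1 = false.
(NOT v4) alone gives v4 = false.
(v2) alone gives v2 = true.
(v0) alone gives v0 = true.
That conflicts with the unit clause (NOT v0).
So v1 must be the other value — set v1 = true.
(NOT v4) alone gives v4 = false.
(v0) alone gives v0 = true.
That conflicts with the unit clause (NOT v0).
Neither v1 = true nor v1 = false works.
So every satisfying assignment has v3 = True.

True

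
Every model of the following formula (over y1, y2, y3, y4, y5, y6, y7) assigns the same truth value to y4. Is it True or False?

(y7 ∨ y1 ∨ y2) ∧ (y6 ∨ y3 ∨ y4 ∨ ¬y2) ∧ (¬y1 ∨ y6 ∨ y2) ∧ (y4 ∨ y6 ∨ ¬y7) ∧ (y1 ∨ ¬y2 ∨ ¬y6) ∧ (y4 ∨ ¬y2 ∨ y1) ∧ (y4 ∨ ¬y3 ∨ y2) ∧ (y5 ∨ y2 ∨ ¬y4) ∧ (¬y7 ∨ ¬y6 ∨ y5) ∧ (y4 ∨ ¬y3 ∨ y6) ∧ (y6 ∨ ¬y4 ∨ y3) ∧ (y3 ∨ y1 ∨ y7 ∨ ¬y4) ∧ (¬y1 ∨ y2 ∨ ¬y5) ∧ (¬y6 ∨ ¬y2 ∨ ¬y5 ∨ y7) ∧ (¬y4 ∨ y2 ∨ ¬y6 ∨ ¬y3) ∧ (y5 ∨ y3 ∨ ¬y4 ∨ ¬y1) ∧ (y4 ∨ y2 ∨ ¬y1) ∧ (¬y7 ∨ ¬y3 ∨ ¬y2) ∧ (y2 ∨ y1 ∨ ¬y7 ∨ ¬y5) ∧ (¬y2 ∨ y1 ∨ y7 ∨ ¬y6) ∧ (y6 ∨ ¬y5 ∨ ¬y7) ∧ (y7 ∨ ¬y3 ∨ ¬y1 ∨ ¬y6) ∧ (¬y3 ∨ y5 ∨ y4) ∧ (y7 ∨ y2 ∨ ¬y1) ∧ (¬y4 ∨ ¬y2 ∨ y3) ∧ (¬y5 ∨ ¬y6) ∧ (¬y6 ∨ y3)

Suppose y4 = False.
Case y6 = True:
Unit clause (¬y5) forces y5 = False.
Unit clause (¬y7) forces y7 = False.
Unit clause (¬y3) forces y3 = False.
Now (y3) is unsatisfied and unit — conflict.
Backtrack on y6: now try y6 = False.
Unit clause (¬y7) forces y7 = False.
Unit clause (¬y3) forces y3 = False.
Unit clause (¬y2) forces y2 = False.
Unit clause (y1) forces y1 = True.
Now (¬y1) is unsatisfied and unit — conflict.
Neither y6 = True nor y6 = False works.
So every satisfying assignment has y4 = True.

True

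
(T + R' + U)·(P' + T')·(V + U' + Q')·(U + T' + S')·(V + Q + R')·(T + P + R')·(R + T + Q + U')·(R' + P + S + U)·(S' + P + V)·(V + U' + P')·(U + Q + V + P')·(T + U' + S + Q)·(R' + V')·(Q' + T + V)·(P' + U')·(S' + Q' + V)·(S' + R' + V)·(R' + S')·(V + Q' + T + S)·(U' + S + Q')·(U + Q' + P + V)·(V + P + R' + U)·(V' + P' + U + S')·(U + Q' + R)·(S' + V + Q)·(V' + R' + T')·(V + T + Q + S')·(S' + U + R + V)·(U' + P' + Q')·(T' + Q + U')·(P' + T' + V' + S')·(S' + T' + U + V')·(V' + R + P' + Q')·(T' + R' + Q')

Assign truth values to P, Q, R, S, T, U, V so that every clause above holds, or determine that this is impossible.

P=0,  Q=0,  R=0,  S=0,  T=1,  U=0,  V=0

Branch on P: set P = 0.
Branch on T: set T = 1.
Branch on U: set U = 0.
The clause (S') is unit, so S = 0.
The clause (R') is unit, so R = 0.
The clause (Q') is unit, so Q = 0.
No clause remains; V is free.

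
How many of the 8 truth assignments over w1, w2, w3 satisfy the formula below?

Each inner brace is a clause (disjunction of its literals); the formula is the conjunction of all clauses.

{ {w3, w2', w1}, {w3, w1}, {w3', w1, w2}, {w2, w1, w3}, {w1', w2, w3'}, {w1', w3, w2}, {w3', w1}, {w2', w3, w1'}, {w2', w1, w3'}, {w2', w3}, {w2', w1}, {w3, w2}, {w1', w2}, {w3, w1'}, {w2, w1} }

1

There are 2^3 = 8 truth assignments over (w1, w2, w3).
Check each against the 15 clauses (columns in the order w1, w2, w3):
  F F F  ✗ fails (w3 + w1)
  F F T  ✗ fails (w3' + w1 + w2)
  F T F  ✗ fails (w3 + w2' + w1)
  F T T  ✗ fails (w3' + w1)
  T F F  ✗ fails (w1' + w3 + w2)
  T F T  ✗ fails (w1' + w2 + w3')
  T T F  ✗ fails (w2' + w3 + w1')
  T T T  ✓ satisfies all
1 of the 8 rows is a model.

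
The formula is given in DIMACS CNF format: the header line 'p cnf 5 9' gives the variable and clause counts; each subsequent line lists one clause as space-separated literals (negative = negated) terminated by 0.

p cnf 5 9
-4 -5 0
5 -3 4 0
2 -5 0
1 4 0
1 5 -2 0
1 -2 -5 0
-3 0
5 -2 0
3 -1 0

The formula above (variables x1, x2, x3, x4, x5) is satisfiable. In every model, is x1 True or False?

Suppose x1 = True.
(¬x3) alone gives x3 = False.
That conflicts with the unit clause (x3).
So every satisfying assignment has x1 = False.

False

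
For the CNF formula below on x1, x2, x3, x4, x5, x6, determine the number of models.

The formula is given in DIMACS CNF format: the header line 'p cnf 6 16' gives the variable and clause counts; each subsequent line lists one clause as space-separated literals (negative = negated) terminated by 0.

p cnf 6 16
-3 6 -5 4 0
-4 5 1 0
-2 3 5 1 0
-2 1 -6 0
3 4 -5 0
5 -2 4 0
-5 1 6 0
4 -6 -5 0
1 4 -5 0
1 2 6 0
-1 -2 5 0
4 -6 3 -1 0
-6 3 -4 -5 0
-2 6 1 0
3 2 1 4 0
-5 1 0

There are 2^6 = 64 truth assignments over (x1, x2, x3, x4, x5, x6).
Split on x6. With x6 = True, the clauses containing x6 are satisfied and ¬x6 drops from the rest; 6 of the 2^5 = 32 assignments to the other variables satisfy what remains.
With x6 = False, by the same count on the reduced clause set, 8 assignments work.
Total: 6 + 8 = 14.

14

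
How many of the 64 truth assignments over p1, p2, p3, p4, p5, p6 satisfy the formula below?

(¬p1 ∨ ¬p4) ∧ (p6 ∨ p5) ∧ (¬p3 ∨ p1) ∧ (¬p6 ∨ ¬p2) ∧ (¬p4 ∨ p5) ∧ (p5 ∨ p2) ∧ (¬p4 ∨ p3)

There are 2^6 = 64 truth assignments over (p1, p2, p3, p4, p5, p6).
Split on p4. With p4 = True, the clauses containing p4 are satisfied and ¬p4 drops from the rest; 0 of the 2^5 = 32 assignments to the other variables satisfy what remains.
With p4 = False, by the same count on the reduced clause set, 9 assignments work.
(One model: p1=F, p2=F, p3=F, p4=F, p5=T, p6=F.)
Total: 0 + 9 = 9.

9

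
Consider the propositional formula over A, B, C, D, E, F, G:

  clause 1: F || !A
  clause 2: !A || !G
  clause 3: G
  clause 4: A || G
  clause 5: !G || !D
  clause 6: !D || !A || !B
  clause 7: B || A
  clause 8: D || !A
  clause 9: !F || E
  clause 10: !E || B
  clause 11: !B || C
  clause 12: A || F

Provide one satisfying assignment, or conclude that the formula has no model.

(G) alone gives G = true.
(!A) alone gives A = false.
(!D) alone gives D = false.
(B) alone gives B = true.
(C) alone gives C = true.
(F) alone gives F = true.
(E) alone gives E = true.
This assignment satisfies each clause.

A=false,  B=true,  C=true,  D=false,  E=true,  F=true,  G=true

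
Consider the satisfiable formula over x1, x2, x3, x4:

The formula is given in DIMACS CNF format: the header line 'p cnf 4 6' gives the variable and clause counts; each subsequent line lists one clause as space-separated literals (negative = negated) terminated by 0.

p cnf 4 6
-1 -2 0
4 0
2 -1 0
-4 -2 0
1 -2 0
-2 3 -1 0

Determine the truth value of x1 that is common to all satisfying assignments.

Suppose x1 = True.
(¬x2) alone gives x2 = False.
That conflicts with the unit clause (x2).
So every satisfying assignment has x1 = False.

False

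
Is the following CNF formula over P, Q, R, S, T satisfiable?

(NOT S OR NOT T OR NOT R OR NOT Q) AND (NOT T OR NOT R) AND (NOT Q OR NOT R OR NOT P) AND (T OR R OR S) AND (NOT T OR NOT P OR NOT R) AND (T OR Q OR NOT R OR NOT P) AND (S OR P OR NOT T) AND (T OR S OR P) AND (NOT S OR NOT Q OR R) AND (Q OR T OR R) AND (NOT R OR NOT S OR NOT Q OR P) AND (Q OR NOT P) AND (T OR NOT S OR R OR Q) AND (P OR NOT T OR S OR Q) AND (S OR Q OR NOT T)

Satisfiable

Suppose T = true.
From the singleton clause (NOT R), R = false.
Suppose S = true.
From the singleton clause (NOT Q), Q = false.
From the singleton clause (NOT P), P = false.
All clauses are satisfied.
A satisfying assignment: P ↦ false; Q ↦ false; R ↦ false; S ↦ true; T ↦ true.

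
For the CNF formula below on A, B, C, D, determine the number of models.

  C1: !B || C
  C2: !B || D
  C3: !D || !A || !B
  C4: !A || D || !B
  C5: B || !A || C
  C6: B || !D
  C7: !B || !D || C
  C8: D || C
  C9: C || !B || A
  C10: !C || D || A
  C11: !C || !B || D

There are 2^4 = 16 truth assignments over (A, B, C, D).
Check each against the 11 clauses (columns in the order A, B, C, D):
  F F F F  ✗ fails (D || C)
  F F F T  ✗ fails (B || !D)
  F F T F  ✗ fails (!C || D || A)
  F F T T  ✗ fails (B || !D)
  F T F F  ✗ fails (!B || C)
  F T F T  ✗ fails (!B || C)
  F T T F  ✗ fails (!B || D)
  F T T T  ✓ satisfies all
  T F F F  ✗ fails (B || !A || C)
  T F F T  ✗ fails (B || !A || C)
  T F T F  ✓ satisfies all
  T F T T  ✗ fails (B || !D)
  T T F F  ✗ fails (!B || C)
  T T F T  ✗ fails (!B || C)
  T T T F  ✗ fails (!B || D)
  T T T T  ✗ fails (!D || !A || !B)
2 of the 16 rows are models.

2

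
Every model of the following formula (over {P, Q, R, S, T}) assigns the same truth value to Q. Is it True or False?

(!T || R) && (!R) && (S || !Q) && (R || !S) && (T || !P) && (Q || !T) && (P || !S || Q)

Suppose Q = true.
(!R) alone gives R = false.
(!T) alone gives T = false.
(S) alone gives S = true.
But (!S) is also a unit clause — contradiction.
So every satisfying assignment has Q = False.

False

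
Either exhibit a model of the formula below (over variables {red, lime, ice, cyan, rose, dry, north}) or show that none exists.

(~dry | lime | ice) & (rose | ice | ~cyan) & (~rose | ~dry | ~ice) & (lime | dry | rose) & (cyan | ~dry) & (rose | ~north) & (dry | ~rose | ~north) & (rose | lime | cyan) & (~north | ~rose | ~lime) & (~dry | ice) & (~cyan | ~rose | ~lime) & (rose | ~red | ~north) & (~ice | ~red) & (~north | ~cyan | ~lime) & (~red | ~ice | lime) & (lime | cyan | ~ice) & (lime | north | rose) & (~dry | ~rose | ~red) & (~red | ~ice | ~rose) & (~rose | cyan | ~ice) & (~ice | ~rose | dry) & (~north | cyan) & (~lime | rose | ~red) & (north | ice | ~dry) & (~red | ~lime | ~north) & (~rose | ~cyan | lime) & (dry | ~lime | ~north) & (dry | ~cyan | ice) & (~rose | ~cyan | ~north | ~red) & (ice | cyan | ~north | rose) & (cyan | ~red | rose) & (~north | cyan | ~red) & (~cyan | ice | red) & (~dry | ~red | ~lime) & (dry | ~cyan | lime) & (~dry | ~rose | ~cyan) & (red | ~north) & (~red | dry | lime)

red: 0,  lime: 1,  ice: 1,  cyan: 0,  rose: 0,  dry: 0,  north: 0

Suppose cyan = 0.
Unit clause (~dry) forces dry = 0.
Unit clause (~north) forces north = 0.
Suppose lime = 1.
Suppose ice = 1.
Unit clause (~red) forces red = 0.
Unit clause (~rose) forces rose = 0.
This assignment satisfies each clause.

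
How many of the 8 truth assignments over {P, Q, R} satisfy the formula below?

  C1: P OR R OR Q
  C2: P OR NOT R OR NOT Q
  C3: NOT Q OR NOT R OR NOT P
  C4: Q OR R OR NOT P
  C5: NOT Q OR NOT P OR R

There are 2^3 = 8 truth assignments over (P, Q, R).
Check each against the 5 clauses (columns in the order P, Q, R):
  F F F  ✗ fails (P OR R OR Q)
  F F T  ✓ satisfies all
  F T F  ✓ satisfies all
  F T T  ✗ fails (P OR NOT R OR NOT Q)
  T F F  ✗ fails (Q OR R OR NOT P)
  T F T  ✓ satisfies all
  T T F  ✗ fails (NOT Q OR NOT P OR R)
  T T T  ✗ fails (NOT Q OR NOT R OR NOT P)
3 of the 8 rows are models.

3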